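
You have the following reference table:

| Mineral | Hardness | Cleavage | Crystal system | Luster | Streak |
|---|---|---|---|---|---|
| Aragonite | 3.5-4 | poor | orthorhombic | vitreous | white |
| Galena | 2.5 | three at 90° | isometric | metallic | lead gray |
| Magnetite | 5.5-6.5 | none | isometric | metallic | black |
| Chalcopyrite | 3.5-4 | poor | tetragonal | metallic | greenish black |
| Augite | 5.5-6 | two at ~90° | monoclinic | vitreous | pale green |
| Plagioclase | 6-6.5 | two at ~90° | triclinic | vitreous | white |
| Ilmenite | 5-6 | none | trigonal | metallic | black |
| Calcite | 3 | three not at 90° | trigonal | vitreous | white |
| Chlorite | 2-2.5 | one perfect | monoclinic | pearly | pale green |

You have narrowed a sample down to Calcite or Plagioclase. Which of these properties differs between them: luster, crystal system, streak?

crystal system

Luster: both vitreous — no difference.
Crystal system: Calcite trigonal, Plagioclase triclinic — these differ.
Streak: both white — no difference.
Of the listed properties, crystal system is the one that separates them.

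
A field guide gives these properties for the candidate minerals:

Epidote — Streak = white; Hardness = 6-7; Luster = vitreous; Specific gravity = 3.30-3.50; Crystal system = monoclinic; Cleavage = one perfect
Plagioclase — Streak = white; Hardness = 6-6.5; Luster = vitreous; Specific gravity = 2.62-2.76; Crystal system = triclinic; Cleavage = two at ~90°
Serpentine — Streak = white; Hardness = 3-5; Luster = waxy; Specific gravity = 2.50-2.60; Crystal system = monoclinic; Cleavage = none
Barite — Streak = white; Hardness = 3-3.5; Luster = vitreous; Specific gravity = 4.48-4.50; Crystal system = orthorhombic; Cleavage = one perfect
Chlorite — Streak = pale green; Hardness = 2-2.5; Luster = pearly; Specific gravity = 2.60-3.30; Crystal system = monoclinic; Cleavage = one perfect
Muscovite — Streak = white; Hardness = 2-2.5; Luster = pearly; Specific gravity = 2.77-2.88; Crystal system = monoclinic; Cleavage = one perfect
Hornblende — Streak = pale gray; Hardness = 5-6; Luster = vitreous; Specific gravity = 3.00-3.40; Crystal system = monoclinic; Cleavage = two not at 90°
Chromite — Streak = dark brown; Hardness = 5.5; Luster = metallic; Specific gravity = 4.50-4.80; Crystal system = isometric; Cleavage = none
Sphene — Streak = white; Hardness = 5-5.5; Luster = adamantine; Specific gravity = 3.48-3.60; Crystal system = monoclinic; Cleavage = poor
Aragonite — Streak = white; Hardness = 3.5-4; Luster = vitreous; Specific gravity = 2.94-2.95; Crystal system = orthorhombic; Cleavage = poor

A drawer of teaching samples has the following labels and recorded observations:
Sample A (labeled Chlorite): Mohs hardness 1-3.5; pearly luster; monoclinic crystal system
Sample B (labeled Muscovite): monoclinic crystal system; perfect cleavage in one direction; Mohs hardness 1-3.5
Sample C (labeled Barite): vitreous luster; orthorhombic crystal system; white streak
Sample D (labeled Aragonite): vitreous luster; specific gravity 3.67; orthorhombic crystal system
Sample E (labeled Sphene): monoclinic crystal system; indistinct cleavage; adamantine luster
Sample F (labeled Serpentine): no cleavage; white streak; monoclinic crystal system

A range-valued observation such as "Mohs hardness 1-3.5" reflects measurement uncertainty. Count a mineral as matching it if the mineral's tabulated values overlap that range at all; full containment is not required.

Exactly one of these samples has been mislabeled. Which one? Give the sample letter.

Sample A: observations are consistent with Chlorite.
Sample B: observations are consistent with Muscovite.
Sample C: observations are consistent with Barite.
Sample D: Aragonite has SG 2.94-2.95, but the record shows specific gravity 3.67 — this label is wrong.
Sample E: observations are consistent with Sphene.
Sample F: observations are consistent with Serpentine.
Only sample D is inconsistent with its label.

D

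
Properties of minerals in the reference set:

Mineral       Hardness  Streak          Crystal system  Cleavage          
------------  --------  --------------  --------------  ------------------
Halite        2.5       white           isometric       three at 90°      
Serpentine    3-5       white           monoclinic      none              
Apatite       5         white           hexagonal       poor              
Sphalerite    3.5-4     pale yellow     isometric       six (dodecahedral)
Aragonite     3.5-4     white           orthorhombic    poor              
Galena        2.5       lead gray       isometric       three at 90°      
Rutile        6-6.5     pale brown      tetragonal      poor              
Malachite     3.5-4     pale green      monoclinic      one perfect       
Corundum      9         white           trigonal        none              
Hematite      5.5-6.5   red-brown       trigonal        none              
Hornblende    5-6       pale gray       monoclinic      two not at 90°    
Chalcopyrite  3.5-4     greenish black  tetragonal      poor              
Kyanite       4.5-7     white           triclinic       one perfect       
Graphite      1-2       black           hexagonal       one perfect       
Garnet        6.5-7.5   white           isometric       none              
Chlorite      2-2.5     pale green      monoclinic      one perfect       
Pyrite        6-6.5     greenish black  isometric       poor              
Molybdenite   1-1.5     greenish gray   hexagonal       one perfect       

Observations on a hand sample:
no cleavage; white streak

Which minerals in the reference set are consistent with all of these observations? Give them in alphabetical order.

No cleavage — leaves Serpentine, Corundum, Hematite, Garnet.
White streak excludes Hematite.
Remaining candidates: Corundum, Garnet, Serpentine.

Corundum, Garnet, Serpentine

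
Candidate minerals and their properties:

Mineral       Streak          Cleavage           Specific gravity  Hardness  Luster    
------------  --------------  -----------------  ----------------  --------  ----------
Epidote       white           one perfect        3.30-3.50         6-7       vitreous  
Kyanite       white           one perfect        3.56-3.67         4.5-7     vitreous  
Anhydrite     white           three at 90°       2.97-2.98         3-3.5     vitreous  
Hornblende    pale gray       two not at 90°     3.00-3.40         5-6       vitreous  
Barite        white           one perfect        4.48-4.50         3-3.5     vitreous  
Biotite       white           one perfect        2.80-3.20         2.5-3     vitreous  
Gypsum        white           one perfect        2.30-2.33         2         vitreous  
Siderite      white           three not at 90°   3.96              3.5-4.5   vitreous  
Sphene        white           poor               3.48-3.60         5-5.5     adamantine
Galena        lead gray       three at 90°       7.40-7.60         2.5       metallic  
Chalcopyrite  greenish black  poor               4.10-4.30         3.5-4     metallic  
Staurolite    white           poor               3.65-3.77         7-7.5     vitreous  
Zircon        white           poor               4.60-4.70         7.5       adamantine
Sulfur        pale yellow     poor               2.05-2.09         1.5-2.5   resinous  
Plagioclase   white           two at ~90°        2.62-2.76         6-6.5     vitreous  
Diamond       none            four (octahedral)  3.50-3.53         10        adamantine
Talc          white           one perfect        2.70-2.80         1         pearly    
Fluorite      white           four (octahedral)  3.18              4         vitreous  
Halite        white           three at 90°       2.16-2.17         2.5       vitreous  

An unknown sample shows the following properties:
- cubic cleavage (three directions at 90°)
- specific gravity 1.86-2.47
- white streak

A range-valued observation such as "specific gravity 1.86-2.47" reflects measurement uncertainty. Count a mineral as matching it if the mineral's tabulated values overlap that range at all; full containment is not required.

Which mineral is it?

Cubic cleavage (three directions at 90°): leaves Anhydrite, Galena, Halite.
Specific gravity 1.86-2.47: leaves Halite.
White streak: all remaining candidates fit.
Halite is the sole remaining match.

Halite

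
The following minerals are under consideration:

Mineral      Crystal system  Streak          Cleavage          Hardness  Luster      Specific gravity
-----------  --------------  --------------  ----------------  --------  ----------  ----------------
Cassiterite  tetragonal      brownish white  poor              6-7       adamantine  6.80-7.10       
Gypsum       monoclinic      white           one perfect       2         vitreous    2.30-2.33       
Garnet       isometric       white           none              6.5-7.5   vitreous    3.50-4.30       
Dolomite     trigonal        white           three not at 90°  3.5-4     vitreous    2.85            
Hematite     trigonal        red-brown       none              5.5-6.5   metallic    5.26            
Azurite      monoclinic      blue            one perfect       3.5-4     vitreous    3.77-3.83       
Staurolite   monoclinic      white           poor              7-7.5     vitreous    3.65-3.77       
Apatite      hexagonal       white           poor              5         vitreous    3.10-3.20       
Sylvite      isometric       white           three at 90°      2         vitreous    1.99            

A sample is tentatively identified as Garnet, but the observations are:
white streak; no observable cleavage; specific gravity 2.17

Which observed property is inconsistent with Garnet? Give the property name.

specific gravity

White streak: Garnet has white streak — agrees.
No observable cleavage: Garnet has cleavage none — agrees.
Specific gravity 2.17: Garnet has SG 3.50-4.30 — inconsistent.
The specific gravity is the one property that does not fit.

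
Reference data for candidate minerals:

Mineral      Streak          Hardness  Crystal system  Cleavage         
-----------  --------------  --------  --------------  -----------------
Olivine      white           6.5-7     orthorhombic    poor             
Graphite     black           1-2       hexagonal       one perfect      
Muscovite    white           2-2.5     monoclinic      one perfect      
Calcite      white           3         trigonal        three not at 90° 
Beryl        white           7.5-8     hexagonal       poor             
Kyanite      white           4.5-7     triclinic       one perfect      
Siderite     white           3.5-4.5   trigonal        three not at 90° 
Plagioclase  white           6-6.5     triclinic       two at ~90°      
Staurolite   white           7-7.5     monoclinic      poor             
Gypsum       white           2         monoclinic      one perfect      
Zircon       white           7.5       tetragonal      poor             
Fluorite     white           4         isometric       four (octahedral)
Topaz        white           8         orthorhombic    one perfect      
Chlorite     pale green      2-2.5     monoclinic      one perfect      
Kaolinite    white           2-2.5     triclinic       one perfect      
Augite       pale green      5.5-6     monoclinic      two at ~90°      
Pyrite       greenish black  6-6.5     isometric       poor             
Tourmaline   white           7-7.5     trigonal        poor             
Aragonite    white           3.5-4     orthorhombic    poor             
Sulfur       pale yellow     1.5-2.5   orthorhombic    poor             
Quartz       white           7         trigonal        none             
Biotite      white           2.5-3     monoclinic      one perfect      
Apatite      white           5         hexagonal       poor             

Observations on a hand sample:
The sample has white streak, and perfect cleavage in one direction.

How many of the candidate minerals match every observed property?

White streak eliminates Graphite, Chlorite, Augite, Pyrite, Sulfur.
Perfect cleavage in one direction — leaves Muscovite, Kyanite, Gypsum, Topaz, Kaolinite, Biotite.
The minerals that satisfy all observations are Biotite, Gypsum, Kaolinite, Kyanite, Muscovite, Topaz.
That is 6 minerals.

6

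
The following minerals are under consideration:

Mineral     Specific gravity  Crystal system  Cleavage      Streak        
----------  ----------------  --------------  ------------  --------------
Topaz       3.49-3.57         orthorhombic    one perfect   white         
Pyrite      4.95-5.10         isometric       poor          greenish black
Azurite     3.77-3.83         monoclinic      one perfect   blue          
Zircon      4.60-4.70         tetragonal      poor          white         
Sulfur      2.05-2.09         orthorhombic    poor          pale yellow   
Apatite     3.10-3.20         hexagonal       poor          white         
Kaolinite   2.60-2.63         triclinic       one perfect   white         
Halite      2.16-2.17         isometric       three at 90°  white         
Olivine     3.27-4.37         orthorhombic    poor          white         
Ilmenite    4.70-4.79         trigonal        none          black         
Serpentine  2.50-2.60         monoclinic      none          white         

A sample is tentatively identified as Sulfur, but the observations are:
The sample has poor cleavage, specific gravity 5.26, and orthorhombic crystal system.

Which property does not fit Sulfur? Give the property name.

Poor cleavage: Sulfur has cleavage poor — matches.
Specific gravity 5.26: Sulfur has SG 2.05-2.09 — inconsistent.
Orthorhombic crystal system: Sulfur has orthorhombic system — matches.
Only the specific gravity is inconsistent.

specific gravity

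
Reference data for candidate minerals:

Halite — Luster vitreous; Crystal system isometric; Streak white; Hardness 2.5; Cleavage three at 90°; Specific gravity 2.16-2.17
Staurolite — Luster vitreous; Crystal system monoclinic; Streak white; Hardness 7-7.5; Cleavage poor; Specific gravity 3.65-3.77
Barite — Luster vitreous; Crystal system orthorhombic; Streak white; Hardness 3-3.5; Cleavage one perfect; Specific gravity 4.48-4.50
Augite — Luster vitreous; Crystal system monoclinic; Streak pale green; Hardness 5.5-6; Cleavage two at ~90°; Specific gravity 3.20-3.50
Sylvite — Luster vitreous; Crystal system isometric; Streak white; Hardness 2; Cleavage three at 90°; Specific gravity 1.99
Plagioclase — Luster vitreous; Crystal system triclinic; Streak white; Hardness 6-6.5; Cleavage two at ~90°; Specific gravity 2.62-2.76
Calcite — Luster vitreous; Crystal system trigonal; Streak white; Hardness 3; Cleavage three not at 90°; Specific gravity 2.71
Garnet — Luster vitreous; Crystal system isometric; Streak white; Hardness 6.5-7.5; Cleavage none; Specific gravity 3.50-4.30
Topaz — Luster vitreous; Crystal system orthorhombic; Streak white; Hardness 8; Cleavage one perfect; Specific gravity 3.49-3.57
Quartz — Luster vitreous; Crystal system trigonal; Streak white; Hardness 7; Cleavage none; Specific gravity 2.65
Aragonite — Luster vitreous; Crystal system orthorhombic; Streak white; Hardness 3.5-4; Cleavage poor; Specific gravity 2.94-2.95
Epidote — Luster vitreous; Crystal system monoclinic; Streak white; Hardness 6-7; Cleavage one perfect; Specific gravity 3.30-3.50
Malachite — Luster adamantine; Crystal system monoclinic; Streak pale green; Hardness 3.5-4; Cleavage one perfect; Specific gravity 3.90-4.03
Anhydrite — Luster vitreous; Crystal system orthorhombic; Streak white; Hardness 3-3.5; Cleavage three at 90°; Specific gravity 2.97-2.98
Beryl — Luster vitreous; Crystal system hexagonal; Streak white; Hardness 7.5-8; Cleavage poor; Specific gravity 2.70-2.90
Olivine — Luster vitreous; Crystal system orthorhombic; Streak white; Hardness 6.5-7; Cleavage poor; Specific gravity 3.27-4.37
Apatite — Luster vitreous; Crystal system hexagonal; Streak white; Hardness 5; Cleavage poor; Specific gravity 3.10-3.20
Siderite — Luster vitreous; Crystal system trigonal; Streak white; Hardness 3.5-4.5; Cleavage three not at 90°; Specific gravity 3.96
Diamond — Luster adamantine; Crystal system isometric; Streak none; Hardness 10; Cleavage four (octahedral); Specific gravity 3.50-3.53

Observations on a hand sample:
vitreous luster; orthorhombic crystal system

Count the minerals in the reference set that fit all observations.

5

Vitreous luster is inconsistent with Malachite, Diamond.
Orthorhombic crystal system: narrows the field to Barite, Topaz, Aragonite, Anhydrite, Olivine.
Remaining candidates: Anhydrite, Aragonite, Barite, Olivine, Topaz.
That is 5 minerals.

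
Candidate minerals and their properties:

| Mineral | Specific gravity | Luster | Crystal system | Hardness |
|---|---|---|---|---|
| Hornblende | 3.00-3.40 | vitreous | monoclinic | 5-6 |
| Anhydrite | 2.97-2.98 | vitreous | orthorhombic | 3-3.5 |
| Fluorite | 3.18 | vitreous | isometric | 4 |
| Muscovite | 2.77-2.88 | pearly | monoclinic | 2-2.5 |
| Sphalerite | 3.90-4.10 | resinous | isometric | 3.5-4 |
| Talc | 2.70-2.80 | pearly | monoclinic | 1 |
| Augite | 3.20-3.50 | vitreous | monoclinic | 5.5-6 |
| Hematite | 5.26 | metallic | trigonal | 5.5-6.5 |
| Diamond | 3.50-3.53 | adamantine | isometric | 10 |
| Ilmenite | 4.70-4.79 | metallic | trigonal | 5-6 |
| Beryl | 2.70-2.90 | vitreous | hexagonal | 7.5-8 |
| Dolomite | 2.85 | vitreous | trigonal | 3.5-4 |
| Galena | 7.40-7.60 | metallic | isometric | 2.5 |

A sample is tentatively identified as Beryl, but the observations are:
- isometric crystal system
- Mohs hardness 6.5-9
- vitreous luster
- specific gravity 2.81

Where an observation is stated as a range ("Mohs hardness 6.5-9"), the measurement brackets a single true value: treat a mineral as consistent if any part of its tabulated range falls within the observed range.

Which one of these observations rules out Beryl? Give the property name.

Isometric crystal system: Beryl has hexagonal system — does not match.
Mohs hardness 6.5-9: Beryl has hardness 7.5-8 — consistent.
Vitreous luster: Beryl has vitreous luster — consistent.
Specific gravity 2.81: Beryl has SG 2.70-2.90 — consistent.
Only the crystal system is inconsistent.

crystal system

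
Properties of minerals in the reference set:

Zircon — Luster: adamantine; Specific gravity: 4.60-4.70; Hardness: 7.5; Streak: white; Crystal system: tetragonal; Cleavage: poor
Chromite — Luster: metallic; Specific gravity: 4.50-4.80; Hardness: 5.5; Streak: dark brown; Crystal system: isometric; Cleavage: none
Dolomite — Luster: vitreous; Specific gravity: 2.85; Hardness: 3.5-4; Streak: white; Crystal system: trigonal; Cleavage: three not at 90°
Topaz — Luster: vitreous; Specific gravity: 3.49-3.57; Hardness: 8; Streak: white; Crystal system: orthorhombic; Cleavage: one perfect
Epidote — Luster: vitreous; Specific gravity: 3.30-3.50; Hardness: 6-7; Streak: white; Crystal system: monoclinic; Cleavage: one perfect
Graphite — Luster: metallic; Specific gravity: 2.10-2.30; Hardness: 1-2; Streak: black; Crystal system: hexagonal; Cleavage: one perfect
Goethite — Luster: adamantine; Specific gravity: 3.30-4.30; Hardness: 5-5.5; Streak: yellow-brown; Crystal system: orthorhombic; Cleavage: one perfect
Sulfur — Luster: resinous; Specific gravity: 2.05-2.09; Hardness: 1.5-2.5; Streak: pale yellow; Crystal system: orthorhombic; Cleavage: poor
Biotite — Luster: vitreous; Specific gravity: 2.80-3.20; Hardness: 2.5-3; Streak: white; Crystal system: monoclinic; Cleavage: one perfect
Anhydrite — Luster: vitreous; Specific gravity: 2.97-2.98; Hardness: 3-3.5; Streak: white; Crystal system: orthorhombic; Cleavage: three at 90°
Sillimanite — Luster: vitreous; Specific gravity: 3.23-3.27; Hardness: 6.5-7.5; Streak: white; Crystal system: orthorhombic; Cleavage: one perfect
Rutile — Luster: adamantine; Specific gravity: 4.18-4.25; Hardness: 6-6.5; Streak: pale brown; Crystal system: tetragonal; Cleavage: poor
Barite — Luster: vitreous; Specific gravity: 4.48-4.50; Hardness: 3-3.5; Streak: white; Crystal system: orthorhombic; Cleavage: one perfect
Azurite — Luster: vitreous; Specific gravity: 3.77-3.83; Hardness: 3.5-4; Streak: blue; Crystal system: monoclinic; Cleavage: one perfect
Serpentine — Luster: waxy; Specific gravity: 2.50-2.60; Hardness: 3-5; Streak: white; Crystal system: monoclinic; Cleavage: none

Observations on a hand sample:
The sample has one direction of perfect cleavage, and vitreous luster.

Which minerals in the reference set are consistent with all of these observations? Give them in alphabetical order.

One direction of perfect cleavage: only Topaz, Epidote, Graphite, Goethite, Biotite, Sillimanite, Barite, Azurite remain.
Vitreous luster eliminates Graphite, Goethite.
The minerals that satisfy all observations are Azurite, Barite, Biotite, Epidote, Sillimanite, Topaz.

Azurite, Barite, Biotite, Epidote, Sillimanite, Topaz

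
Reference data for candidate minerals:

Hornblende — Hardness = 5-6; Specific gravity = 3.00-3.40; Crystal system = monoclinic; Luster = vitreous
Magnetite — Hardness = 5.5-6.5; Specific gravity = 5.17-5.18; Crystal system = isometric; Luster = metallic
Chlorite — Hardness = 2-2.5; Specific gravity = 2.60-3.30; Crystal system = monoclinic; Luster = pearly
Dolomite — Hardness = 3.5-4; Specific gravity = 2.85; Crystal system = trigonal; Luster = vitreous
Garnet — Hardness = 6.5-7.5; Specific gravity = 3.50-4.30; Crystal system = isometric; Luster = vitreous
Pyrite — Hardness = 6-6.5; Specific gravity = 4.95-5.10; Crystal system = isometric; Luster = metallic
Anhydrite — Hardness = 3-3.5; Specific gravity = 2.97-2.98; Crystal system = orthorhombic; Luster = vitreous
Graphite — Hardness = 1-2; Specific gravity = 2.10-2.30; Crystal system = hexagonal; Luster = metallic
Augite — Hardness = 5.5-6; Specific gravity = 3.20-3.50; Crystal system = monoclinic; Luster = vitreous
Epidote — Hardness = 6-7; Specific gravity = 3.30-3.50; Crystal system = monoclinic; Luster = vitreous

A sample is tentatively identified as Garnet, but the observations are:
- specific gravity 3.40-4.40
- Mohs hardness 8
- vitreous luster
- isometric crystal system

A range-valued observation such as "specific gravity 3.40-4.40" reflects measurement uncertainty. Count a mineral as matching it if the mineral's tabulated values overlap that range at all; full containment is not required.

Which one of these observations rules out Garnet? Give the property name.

hardness

Specific gravity 3.40-4.40: Garnet has SG 3.50-4.30 — consistent.
Mohs hardness 8: Garnet has hardness 6.5-7.5 — outside the reference range.
Vitreous luster: Garnet has vitreous luster — consistent.
Isometric crystal system: Garnet has isometric system — consistent.
Only the hardness is inconsistent.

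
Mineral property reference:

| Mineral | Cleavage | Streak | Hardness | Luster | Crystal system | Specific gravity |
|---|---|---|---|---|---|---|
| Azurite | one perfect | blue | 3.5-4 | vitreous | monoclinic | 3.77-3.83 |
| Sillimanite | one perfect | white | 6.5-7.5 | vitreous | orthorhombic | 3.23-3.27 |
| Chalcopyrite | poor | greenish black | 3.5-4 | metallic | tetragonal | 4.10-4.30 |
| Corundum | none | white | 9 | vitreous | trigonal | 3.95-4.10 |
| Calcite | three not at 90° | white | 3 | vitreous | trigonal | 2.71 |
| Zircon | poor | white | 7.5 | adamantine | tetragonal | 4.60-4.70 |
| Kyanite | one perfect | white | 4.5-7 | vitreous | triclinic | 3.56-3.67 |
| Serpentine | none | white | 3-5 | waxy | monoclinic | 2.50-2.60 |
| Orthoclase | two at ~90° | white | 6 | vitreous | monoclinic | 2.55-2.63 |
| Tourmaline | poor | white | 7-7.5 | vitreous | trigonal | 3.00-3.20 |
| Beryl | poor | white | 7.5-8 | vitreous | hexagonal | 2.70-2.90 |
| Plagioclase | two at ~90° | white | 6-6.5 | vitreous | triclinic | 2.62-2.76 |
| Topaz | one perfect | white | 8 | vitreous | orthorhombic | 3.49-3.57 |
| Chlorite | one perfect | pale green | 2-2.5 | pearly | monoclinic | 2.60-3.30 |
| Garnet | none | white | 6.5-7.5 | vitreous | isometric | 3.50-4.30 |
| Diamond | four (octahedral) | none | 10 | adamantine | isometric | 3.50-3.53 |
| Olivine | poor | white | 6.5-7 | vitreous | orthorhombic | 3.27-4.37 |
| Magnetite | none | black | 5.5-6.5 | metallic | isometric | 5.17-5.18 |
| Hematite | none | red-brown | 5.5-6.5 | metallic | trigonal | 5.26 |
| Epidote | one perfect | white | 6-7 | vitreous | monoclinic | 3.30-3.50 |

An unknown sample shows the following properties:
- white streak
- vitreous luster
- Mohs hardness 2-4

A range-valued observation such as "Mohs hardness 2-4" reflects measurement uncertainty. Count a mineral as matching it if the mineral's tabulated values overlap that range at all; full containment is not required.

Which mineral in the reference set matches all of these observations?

Calcite

White streak eliminates Azurite, Chalcopyrite, Chlorite, Diamond, Magnetite, Hematite.
Vitreous luster rules out Zircon, Serpentine.
Mohs hardness 2-4 — Calcite remains.
Only Calcite satisfies all observations.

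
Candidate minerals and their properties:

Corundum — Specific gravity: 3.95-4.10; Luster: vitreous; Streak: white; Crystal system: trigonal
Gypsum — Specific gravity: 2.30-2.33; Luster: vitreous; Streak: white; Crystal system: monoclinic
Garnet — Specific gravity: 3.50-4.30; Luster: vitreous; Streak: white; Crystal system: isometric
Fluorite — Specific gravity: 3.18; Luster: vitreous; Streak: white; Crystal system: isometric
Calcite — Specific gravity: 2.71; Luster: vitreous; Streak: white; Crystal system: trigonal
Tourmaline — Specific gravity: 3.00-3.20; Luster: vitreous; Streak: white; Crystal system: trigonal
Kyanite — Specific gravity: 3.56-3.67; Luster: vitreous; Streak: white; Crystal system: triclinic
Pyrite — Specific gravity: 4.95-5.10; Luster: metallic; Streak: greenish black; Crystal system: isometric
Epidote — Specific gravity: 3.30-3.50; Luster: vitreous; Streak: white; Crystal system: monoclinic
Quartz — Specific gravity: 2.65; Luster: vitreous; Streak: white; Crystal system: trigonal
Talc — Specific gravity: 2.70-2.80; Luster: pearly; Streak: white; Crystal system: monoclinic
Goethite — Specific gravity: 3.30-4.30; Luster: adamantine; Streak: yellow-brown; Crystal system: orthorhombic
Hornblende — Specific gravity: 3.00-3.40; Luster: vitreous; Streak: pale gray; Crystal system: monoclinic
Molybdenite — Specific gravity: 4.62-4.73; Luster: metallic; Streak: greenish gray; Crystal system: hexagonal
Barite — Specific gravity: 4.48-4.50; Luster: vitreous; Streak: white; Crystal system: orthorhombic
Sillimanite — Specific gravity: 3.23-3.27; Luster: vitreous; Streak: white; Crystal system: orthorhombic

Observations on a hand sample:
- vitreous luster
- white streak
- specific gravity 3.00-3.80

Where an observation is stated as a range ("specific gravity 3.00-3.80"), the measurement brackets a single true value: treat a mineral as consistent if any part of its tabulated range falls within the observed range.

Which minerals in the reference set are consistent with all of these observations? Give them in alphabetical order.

Epidote, Fluorite, Garnet, Kyanite, Sillimanite, Tourmaline

Vitreous luster excludes Pyrite, Talc, Goethite, Molybdenite.
White streak rules out Hornblende.
Specific gravity 3.00-3.80 rules out Corundum, Gypsum, Calcite, Quartz, Barite.
Remaining candidates: Epidote, Fluorite, Garnet, Kyanite, Sillimanite, Tourmaline.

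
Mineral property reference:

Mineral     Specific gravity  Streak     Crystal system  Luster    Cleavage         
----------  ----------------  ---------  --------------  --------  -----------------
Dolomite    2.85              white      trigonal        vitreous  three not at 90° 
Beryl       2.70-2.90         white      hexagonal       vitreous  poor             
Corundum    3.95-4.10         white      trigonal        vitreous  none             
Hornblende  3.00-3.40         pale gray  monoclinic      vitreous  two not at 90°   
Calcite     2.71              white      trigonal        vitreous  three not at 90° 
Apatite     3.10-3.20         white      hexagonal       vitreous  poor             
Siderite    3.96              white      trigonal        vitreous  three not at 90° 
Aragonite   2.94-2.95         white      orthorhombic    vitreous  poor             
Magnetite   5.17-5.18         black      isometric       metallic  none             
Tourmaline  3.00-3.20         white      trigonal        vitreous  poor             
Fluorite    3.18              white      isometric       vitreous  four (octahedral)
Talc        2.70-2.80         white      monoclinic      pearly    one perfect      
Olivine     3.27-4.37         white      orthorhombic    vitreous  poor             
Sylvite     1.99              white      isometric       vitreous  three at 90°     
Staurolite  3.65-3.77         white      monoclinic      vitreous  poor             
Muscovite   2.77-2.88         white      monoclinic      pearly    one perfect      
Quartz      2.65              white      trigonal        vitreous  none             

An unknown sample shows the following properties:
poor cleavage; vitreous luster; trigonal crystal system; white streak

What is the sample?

Tourmaline

Poor cleavage: Beryl, Apatite, Aragonite, Tourmaline, Olivine, Staurolite remain.
Vitreous luster: consistent with all remaining minerals.
Trigonal crystal system: Tourmaline remains.
White streak: every remaining candidate is consistent.
Only Tourmaline satisfies all observations.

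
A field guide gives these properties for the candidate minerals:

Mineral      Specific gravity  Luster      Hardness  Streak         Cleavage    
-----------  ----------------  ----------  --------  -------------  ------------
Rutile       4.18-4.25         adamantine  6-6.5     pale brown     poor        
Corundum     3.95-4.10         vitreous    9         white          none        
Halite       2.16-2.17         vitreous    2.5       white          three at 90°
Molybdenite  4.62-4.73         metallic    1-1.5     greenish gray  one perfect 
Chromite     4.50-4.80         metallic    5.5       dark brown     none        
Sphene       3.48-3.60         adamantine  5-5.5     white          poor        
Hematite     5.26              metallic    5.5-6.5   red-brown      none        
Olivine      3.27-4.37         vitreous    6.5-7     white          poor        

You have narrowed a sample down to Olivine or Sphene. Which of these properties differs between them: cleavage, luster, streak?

Cleavage: both poor — no difference.
Luster: Olivine vitreous, Sphene adamantine — different.
Streak: both white — no difference.
Only luster differs between Olivine and Sphene among the listed tests.

luster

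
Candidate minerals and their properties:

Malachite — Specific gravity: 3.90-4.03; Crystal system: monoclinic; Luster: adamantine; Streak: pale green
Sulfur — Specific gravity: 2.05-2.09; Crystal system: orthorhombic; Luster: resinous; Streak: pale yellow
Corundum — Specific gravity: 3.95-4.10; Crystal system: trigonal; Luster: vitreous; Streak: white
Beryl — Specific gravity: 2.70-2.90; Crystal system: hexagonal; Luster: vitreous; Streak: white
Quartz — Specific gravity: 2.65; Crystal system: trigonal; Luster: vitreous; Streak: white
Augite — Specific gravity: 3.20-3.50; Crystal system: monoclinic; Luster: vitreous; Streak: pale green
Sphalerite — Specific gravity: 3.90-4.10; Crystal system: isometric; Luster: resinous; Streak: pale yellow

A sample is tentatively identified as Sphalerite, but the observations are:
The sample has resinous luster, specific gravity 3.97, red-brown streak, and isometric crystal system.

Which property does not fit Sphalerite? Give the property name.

streak

Resinous luster: Sphalerite has resinous luster — agrees.
Specific gravity 3.97: Sphalerite has SG 3.90-4.10 — agrees.
Red-brown streak: Sphalerite has pale yellow streak — inconsistent.
Isometric crystal system: Sphalerite has isometric system — agrees.
Only the streak is inconsistent.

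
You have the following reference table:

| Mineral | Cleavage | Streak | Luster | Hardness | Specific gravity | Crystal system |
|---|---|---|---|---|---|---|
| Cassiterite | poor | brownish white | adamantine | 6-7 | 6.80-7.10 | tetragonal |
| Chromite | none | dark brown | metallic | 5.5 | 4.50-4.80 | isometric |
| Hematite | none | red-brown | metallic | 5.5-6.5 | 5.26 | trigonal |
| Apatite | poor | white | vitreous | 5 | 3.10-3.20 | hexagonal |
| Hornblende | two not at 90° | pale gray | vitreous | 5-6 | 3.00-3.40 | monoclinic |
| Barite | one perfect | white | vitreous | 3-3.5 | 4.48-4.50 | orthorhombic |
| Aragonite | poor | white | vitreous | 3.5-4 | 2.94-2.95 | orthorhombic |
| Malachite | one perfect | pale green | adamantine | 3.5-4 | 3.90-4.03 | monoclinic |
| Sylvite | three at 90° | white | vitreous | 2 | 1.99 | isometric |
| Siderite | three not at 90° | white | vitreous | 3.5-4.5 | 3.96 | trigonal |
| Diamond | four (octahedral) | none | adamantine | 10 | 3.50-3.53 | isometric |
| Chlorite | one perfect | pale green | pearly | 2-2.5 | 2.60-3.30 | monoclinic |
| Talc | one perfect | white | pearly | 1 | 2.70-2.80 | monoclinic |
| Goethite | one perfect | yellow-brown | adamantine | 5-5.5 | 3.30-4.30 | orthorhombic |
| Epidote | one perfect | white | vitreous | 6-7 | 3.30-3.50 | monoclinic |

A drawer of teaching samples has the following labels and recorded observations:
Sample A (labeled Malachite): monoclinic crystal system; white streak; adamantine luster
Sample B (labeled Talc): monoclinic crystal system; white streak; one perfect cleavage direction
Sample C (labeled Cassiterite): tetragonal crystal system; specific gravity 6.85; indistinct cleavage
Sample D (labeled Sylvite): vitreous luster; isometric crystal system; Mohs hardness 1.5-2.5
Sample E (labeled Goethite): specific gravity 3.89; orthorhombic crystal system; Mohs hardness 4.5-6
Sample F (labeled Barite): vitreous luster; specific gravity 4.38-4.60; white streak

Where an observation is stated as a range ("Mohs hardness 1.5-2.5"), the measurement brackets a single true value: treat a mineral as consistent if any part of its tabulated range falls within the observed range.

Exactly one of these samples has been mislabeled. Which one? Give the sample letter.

Sample A: Malachite has pale green streak, but the record shows white streak — this label is wrong.
Sample B: all recorded properties match Talc.
Sample C: all recorded properties match Cassiterite.
Sample D: all recorded properties match Sylvite.
Sample E: all recorded properties match Goethite.
Sample F: all recorded properties match Barite.
The mislabeled specimen is A.

A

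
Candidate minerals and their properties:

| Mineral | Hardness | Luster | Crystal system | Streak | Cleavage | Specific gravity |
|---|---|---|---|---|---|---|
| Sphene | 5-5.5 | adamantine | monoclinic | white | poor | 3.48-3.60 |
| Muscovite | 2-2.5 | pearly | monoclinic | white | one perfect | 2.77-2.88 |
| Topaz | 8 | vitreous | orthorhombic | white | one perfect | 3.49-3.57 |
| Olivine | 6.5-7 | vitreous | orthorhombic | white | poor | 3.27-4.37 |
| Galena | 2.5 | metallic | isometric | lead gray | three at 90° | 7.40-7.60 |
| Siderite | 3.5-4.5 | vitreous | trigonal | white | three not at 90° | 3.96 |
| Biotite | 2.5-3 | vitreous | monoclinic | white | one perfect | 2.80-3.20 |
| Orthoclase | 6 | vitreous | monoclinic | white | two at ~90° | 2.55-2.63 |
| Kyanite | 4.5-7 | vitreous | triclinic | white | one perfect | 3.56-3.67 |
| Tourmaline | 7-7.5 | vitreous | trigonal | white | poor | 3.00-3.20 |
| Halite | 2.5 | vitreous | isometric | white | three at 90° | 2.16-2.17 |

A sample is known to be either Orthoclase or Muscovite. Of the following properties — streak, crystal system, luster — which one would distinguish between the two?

Streak: both white — shared.
Crystal system: both monoclinic — shared.
Luster: Orthoclase vitreous, Muscovite pearly — different.
Only luster differs between Orthoclase and Muscovite among the listed tests.

luster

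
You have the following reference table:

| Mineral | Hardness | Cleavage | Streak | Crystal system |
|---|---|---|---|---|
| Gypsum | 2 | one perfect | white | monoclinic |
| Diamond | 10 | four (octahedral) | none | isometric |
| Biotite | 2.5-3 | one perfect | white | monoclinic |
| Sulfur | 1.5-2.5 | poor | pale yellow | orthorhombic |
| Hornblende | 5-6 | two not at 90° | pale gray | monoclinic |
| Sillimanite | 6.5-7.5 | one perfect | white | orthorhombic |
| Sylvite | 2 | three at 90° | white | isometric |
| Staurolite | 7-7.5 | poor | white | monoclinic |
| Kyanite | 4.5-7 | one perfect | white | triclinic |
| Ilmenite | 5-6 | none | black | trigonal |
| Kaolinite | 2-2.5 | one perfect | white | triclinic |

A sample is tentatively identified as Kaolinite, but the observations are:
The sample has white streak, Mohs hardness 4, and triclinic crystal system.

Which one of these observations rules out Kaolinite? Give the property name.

White streak: Kaolinite has white streak — agrees.
Mohs hardness 4: Kaolinite has hardness 2-2.5 — outside the reference range.
Triclinic crystal system: Kaolinite has triclinic system — agrees.
Everything matches except the hardness.

hardness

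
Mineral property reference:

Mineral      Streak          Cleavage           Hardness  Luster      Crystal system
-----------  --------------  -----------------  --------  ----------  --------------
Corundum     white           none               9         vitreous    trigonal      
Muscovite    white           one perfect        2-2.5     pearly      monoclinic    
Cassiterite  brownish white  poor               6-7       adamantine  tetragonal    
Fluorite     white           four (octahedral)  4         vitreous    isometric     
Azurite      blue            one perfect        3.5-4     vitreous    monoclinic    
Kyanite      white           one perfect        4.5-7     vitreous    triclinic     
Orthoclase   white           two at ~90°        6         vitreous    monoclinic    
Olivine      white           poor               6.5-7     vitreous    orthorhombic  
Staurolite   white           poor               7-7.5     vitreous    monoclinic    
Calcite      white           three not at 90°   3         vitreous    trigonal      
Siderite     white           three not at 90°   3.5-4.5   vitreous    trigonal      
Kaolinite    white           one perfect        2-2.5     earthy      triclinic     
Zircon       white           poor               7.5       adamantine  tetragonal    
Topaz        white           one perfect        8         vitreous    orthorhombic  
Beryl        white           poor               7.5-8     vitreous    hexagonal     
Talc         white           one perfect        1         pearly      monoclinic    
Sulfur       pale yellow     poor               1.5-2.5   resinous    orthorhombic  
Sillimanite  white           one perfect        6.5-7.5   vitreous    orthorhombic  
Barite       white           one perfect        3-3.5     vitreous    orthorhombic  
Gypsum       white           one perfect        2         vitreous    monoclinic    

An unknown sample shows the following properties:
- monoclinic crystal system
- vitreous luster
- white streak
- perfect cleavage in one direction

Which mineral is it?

Gypsum

Monoclinic crystal system: Muscovite, Azurite, Orthoclase, Staurolite, Talc, Gypsum remain.
Vitreous luster rules out Muscovite, Talc.
White streak eliminates Azurite.
Perfect cleavage in one direction: only Gypsum remains.
The only mineral consistent with every observation is Gypsum.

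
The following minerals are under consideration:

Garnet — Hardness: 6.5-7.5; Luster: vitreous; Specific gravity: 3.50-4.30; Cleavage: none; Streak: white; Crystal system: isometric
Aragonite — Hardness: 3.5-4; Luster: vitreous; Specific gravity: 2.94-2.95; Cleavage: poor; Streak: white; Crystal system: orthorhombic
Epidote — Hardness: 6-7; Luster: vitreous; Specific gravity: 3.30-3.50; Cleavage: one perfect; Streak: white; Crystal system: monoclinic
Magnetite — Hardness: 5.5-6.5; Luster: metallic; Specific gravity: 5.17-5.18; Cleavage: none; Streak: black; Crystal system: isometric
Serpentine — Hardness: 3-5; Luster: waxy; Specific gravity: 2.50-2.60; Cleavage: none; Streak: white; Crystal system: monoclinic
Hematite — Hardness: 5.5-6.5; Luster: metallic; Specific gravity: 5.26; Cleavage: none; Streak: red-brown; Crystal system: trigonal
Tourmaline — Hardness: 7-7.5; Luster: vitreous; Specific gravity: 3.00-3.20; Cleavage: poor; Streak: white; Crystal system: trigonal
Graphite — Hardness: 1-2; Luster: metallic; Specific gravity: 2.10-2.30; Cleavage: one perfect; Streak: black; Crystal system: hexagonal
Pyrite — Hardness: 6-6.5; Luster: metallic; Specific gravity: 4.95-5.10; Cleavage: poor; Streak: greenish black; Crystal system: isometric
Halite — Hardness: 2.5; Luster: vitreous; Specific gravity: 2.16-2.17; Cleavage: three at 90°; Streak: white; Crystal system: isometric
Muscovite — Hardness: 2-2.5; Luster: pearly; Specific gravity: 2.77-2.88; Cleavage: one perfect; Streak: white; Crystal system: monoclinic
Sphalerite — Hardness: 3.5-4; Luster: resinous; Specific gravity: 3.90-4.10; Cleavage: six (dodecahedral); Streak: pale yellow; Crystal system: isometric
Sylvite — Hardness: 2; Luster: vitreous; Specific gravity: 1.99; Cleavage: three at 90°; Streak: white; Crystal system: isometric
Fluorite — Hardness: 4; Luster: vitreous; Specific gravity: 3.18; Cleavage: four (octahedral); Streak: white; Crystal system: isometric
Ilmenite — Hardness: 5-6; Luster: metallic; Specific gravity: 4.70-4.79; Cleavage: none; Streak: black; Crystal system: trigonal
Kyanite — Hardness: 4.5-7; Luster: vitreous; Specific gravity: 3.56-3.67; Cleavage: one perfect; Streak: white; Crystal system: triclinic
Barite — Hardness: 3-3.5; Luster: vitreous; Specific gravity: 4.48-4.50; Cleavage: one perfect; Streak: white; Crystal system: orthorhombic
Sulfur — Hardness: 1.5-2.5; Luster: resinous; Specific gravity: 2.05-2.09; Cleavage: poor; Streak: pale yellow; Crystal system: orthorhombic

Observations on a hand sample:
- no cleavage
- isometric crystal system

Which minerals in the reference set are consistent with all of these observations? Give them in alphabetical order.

Garnet, Magnetite

No cleavage — leaves Garnet, Magnetite, Serpentine, Hematite, Ilmenite.
Isometric crystal system — narrows the field to Garnet, Magnetite.
Remaining candidates: Garnet, Magnetite.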